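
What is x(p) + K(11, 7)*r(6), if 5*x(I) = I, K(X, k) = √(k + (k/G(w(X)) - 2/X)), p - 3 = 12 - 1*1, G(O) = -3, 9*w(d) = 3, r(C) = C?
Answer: 14/5 + 4*√1221/11 ≈ 15.506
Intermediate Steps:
w(d) = ⅓ (w(d) = (⅑)*3 = ⅓)
p = 14 (p = 3 + (12 - 1*1) = 3 + (12 - 1) = 3 + 11 = 14)
K(X, k) = √(-2/X + 2*k/3) (K(X, k) = √(k + (k/(-3) - 2/X)) = √(k + (k*(-⅓) - 2/X)) = √(k + (-k/3 - 2/X)) = √(k + (-2/X - k/3)) = √(-2/X + 2*k/3))
x(I) = I/5
x(p) + K(11, 7)*r(6) = (⅕)*14 + (√(-18/11 + 6*7)/3)*6 = 14/5 + (√(-18*1/11 + 42)/3)*6 = 14/5 + (√(-18/11 + 42)/3)*6 = 14/5 + (√(444/11)/3)*6 = 14/5 + ((2*√1221/11)/3)*6 = 14/5 + (2*√1221/33)*6 = 14/5 + 4*√1221/11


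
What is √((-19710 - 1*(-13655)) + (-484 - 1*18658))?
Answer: I*√25197 ≈ 158.74*I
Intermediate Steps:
√((-19710 - 1*(-13655)) + (-484 - 1*18658)) = √((-19710 + 13655) + (-484 - 18658)) = √(-6055 - 19142) = √(-25197) = I*√25197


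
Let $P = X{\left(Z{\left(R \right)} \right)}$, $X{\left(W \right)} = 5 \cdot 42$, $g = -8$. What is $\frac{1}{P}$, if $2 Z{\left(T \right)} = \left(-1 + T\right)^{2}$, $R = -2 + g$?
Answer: $\frac{1}{210} \approx 0.0047619$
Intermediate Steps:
$R = -10$ ($R = -2 - 8 = -10$)
$Z{\left(T \right)} = \frac{\left(-1 + T\right)^{2}}{2}$
$X{\left(W \right)} = 210$
$P = 210$
$\frac{1}{P} = \frac{1}{210}$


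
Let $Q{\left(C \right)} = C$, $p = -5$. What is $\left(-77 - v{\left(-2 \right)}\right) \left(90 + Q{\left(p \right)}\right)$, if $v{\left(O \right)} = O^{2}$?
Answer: $-6885$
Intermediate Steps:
$\left(-77 - v{\left(-2 \right)}\right) \left(90 + Q{\left(p \right)}\right) = \left(-77 - \left(-2\right)^{2}\right) \left(90 - 5\right) = \left(-77 - 4\right) 85 = \left(-81\right) 85 = -6885$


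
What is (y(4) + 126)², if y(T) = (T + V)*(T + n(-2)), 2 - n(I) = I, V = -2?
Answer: 20164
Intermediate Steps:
n(I) = 2 - I
y(T) = (-2 + T)*(4 + T) (y(T) = (T - 2)*(T + (2 - 1*(-2))) = (-2 + T)*(T + (2 + 2)) = (-2 + T)*(T + 4) = (-2 + T)*(4 + T))
(y(4) + 126)² = ((-8 + 4² + 2*4) + 126)² = ((-8 + 16 + 8) + 126)² = (16 + 126)² = 142² = 20164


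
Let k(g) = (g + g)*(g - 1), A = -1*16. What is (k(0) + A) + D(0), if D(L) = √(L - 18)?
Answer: -16 + 3*I*√2 ≈ -16.0 + 4.2426*I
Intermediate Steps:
A = -16
k(g) = 2*g*(-1 + g) (k(g) = (2*g)*(-1 + g) = 2*g*(-1 + g))
D(L) = √(-18 + L)
(k(0) + A) + D(0) = (2*0*(-1 + 0) - 16) + √(-18 + 0) = (2*0*(-1) - 16) + √(-18) = (0 - 16) + 3*I*√2 = -16 + 3*I*√2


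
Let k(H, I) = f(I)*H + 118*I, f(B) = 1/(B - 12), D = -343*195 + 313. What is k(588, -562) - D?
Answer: 10454/41 ≈ 254.98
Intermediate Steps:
D = -66572 (D = -66885 + 313 = -66572)
f(B) = 1/(-12 + B)
k(H, I) = 118*I + H/(-12 + I) (k(H, I) = H/(-12 + I) + 118*I = 118*I + H/(-12 + I))
k(588, -562) - D = (588 + 118*(-562)*(-12 - 562))/(-12 - 562) - 1*(-66572) = (588 + 118*(-562)*(-574))/(-574) + 66572 = -(588 + 38065384)/574 + 66572 = -1/574*38065972 + 66572 = -2718998/41 + 66572 = 10454/41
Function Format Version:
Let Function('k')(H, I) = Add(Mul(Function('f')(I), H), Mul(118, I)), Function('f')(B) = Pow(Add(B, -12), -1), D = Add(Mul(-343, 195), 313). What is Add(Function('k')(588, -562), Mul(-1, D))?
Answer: Rational(10454, 41) ≈ 254.98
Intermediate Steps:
D = -66572 (D = Add(-66885, 313) = -66572)
Function('f')(B) = Pow(Add(-12, B), -1)
Function('k')(H, I) = Add(Mul(118, I), Mul(H, Pow(Add(-12, I), -1))) (Function('k')(H, I) = Add(Mul(Pow(Add(-12, I), -1), H), Mul(118, I)) = Add(Mul(H, Pow(Add(-12, I), -1)), Mul(118, I)) = Add(Mul(118, I), Mul(H, Pow(Add(-12, I), -1))))
Add(Function('k')(588, -562), Mul(-1, D)) = Add(Mul(Pow(Add(-12, -562), -1), Add(588, Mul(118, -562, Add(-12, -562)))), Mul(-1, -66572)) = Add(Mul(Pow(-574, -1), Add(588, Mul(118, -562, -574))), 66572) = Add(Mul(Rational(-1, 574), Add(588, 38065384)), 66572) = Add(Mul(Rational(-1, 574), 38065972), 66572) = Add(Rational(-2718998, 41), 66572) = Rational(10454, 41)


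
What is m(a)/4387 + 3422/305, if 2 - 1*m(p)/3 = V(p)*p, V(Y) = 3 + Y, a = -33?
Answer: 14108294/1338035 ≈ 10.544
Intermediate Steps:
m(p) = 6 - 3*p*(3 + p) (m(p) = 6 - 3*(3 + p)*p = 6 - 3*p*(3 + p))
m(a)/4387 + 3422/305 = (6 - 3*(-33)*(3 - 33))/4387 + 3422/305 = (6 - 3*(-33)*(-30))*(1/4387) + 3422*(1/305) = (6 - 2970)*(1/4387) + 3422/305 = -2964*1/4387 + 3422/305 = -2964/4387 + 3422/305 = 14108294/1338035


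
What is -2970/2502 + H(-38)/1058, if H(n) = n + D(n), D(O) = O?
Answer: -92567/73531 ≈ -1.2589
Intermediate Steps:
H(n) = 2*n (H(n) = n + n = 2*n)
-2970/2502 + H(-38)/1058 = -2970/2502 + (2*(-38))/1058 = -2970*1/2502 - 76*1/1058 = -165/139 - 38/529 = -92567/73531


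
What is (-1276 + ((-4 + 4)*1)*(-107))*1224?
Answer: -1561824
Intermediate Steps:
(-1276 + ((-4 + 4)*1)*(-107))*1224 = (-1276 + (0*1)*(-107))*1224 = (-1276 + 0*(-107))*1224 = (-1276 + 0)*1224 = -1276*1224 = -1561824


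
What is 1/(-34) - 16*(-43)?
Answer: 23391/34 ≈ 687.97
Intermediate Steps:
1/(-34) - 16*(-43) = -1/34 + 688 = 23391/34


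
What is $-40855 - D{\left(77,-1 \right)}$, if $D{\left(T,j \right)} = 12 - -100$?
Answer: $-40967$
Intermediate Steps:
$D{\left(T,j \right)} = 112$ ($D{\left(T,j \right)} = 12 + 100 = 112$)
$-40855 - D{\left(77,-1 \right)} = -40855 - 112 = -40967$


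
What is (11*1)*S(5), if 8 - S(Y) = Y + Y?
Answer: -22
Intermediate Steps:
S(Y) = 8 - 2*Y (S(Y) = 8 - (Y + Y) = 8 - 2*Y)
(11*1)*S(5) = (11*1)*(8 - 2*5) = 11*(8 - 10) = 11*(-2) = -22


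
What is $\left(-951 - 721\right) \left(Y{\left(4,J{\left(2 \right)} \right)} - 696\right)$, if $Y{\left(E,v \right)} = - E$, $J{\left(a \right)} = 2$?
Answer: $1170400$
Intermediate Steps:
$\left(-951 - 721\right) \left(Y{\left(4,J{\left(2 \right)} \right)} - 696\right) = \left(-951 - 721\right) \left(\left(-1\right) 4 - 696\right) = - 1672 \left(-4 - 696\right) = \left(-1672\right) \left(-700\right) = 1170400$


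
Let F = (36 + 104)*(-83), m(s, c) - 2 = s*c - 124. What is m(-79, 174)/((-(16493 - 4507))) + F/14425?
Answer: 6076858/17289805 ≈ 0.35147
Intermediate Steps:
m(s, c) = -122 + c*s (m(s, c) = 2 + (s*c - 124) = 2 + (c*s - 124) = 2 + (-124 + c*s) = -122 + c*s)
F = -11620 (F = 140*(-83) = -11620)
m(-79, 174)/((-(16493 - 4507))) + F/14425 = (-122 + 174*(-79))/((-(16493 - 4507))) - 11620/14425 = (-122 - 13746)/((-1*11986)) - 11620*1/14425 = -13868/(-11986) - 2324/2885 = -13868*(-1/11986) - 2324/2885 = 6934/5993 - 2324/2885 = 6076858/17289805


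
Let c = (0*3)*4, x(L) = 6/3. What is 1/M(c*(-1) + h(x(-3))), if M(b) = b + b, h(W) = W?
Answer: ¼ ≈ 0.25000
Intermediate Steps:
x(L) = 2 (x(L) = 6*(⅓) = 2)
c = 0 (c = 0*4 = 0)
M(b) = 2*b
1/M(c*(-1) + h(x(-3))) = 1/(2*(0*(-1) + 2)) = 1/(2*(0 + 2)) = 1/(2*2) = 1/4 = ¼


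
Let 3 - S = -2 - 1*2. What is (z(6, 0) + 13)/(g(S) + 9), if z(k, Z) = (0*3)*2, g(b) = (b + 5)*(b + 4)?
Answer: 13/141 ≈ 0.092199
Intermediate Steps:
S = 7 (S = 3 - (-2 - 1*2) = 3 - (-2 - 2) = 3 - 1*(-4) = 3 + 4 = 7)
g(b) = (4 + b)*(5 + b) (g(b) = (5 + b)*(4 + b) = (4 + b)*(5 + b))
z(k, Z) = 0 (z(k, Z) = 0*2 = 0)
(z(6, 0) + 13)/(g(S) + 9) = (0 + 13)/((20 + 7**2 + 9*7) + 9) = 13/((20 + 49 + 63) + 9) = 13/(132 + 9) = 13/141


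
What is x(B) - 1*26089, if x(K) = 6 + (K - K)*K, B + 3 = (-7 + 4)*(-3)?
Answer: -26083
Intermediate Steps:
B = 6 (B = -3 + (-7 + 4)*(-3) = -3 - 3*(-3) = -3 + 9 = 6)
x(K) = 6 (x(K) = 6 + 0*K = 6 + 0 = 6)
x(B) - 1*26089 = 6 - 1*26089 = 6 - 26089 = -26083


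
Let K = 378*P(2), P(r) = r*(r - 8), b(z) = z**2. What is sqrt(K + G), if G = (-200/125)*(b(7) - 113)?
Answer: 2*I*sqrt(27710)/5 ≈ 66.585*I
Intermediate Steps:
P(r) = r*(-8 + r)
K = -4536 (K = 378*(2*(-8 + 2)) = 378*(2*(-6)) = 378*(-12) = -4536)
G = 512/5 (G = (-200/125)*(7**2 - 113) = (-200/125)*(49 - 113) = -1*8/5*(-64) = -8/5*(-64) = 512/5 ≈ 102.40)
sqrt(K + G) = sqrt(-4536 + 512/5) = sqrt(-22168/5) = 2*I*sqrt(27710)/5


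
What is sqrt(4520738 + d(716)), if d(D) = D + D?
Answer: sqrt(4522170) ≈ 2126.5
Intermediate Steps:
d(D) = 2*D
sqrt(4520738 + d(716)) = sqrt(4520738 + 2*716) = sqrt(4520738 + 1432) = sqrt(4522170)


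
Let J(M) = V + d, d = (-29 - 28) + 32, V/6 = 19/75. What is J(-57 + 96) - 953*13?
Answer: -310312/25 ≈ -12412.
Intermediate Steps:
V = 38/25 (V = 6*(19/75) = 38/25 ≈ 1.5200)
d = -25 (d = -57 + 32 = -25)
J(M) = -587/25 (J(M) = 38/25 - 25 = -587/25)
J(-57 + 96) - 953*13 = -587/25 - 953*13 = -587/25 - 12389 = -310312/25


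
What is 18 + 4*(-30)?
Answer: -102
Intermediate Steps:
18 + 4*(-30) = 18 - 120 = -102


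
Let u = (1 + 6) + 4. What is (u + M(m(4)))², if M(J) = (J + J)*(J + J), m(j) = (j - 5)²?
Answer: 225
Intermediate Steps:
m(j) = (-5 + j)²
M(J) = 4*J² (M(J) = (2*J)*(2*J) = 4*J²)
u = 11 (u = 7 + 4 = 11)
(u + M(m(4)))² = (11 + 4*((-5 + 4)²)²)² = (11 + 4*((-1)²)²)² = (11 + 4*1²)² = (11 + 4*1)² = (11 + 4)² = 15² = 225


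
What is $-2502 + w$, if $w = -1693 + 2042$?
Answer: $-2153$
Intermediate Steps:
$w = 349$
$-2502 + w = -2502 + 349 = -2153$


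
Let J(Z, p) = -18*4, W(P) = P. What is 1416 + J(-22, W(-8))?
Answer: 1344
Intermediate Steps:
J(Z, p) = -72
1416 + J(-22, W(-8)) = 1416 - 72 = 1344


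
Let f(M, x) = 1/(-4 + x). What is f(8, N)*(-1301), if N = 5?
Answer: -1301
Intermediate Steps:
f(8, N)*(-1301) = -1301/(-4 + 5) = -1301/1 = 1*(-1301) = -1301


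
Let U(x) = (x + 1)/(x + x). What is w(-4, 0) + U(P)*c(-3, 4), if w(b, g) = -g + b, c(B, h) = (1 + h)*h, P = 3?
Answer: 28/3 ≈ 9.3333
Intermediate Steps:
c(B, h) = h*(1 + h)
w(b, g) = b - g
U(x) = (1 + x)/(2*x) (U(x) = (1 + x)/((2*x)) = (1 + x)*(1/(2*x)) = (1 + x)/(2*x))
w(-4, 0) + U(P)*c(-3, 4) = (-4 - 1*0) + ((½)*(1 + 3)/3)*(4*(1 + 4)) = (-4 + 0) + ((½)*(⅓)*4)*(4*5) = -4 + (⅔)*20 = -4 + 40/3 = 28/3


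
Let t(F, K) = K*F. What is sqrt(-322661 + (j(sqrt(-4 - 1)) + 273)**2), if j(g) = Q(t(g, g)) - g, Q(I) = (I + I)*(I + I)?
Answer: sqrt(-322661 + (373 - I*sqrt(5))**2) ≈ 1.947 - 428.42*I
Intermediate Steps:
t(F, K) = F*K
Q(I) = 4*I**2 (Q(I) = (2*I)*(2*I) = 4*I**2)
j(g) = -g + 4*g**4 (j(g) = 4*(g*g)**2 - g = 4*(g**2)**2 - g = 4*g**4 - g = -g + 4*g**4)
sqrt(-322661 + (j(sqrt(-4 - 1)) + 273)**2) = sqrt(-322661 + ((-sqrt(-4 - 1) + 4*(sqrt(-4 - 1))**4) + 273)**2) = sqrt(-322661 + ((-sqrt(-5) + 4*(sqrt(-5))**4) + 273)**2) = sqrt(-322661 + ((-I*sqrt(5) + 4*(I*sqrt(5))**4) + 273)**2) = sqrt(-322661 + ((-I*sqrt(5) + 4*25) + 273)**2) = sqrt(-322661 + ((-I*sqrt(5) + 100) + 273)**2) = sqrt(-322661 + ((100 - I*sqrt(5)) + 273)**2) = sqrt(-322661 + (373 - I*sqrt(5))**2)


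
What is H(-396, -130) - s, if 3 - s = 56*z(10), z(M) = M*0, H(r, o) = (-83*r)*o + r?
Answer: -4273239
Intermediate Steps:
H(r, o) = r - 83*o*r (H(r, o) = -83*o*r + r = r - 83*o*r)
z(M) = 0
s = 3 (s = 3 - 56*0 = 3 - 1*0 = 3 + 0 = 3)
H(-396, -130) - s = -396*(1 - 83*(-130)) - 1*3 = -396*(1 + 10790) - 3 = -396*10791 - 3 = -4273236 - 3 = -4273239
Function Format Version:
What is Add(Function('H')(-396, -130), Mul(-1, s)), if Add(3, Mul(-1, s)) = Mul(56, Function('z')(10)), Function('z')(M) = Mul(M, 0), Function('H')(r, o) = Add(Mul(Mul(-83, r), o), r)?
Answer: -4273239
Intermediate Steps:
Function('H')(r, o) = Add(r, Mul(-83, o, r)) (Function('H')(r, o) = Add(Mul(-83, o, r), r) = Add(r, Mul(-83, o, r)))
Function('z')(M) = 0
s = 3 (s = Add(3, Mul(-1, Mul(56, 0))) = Add(3, Mul(-1, 0)) = Add(3, 0) = 3)
Add(Function('H')(-396, -130), Mul(-1, s)) = Add(Mul(-396, Add(1, Mul(-83, -130))), Mul(-1, 3)) = Add(Mul(-396, Add(1, 10790)), -3) = Add(Mul(-396, 10791), -3) = Add(-4273236, -3) = -4273239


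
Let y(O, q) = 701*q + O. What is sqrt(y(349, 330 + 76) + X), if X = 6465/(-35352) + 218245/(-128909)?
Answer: sqrt(164386208190253117044570)/759531828 ≈ 533.81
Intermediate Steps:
y(O, q) = O + 701*q
X = -2849597975/1519063656 (X = 6465*(-1/35352) + 218245*(-1/128909) = -2155/11784 - 218245/128909 = -2849597975/1519063656 ≈ -1.8759)
sqrt(y(349, 330 + 76) + X) = sqrt((349 + 701*(330 + 76)) - 2849597975/1519063656) = sqrt((349 + 701*406) - 2849597975/1519063656) = sqrt((349 + 284606) - 2849597975/1519063656) = sqrt(284955 - 2849597975/1519063656) = sqrt(432861934497505/1519063656) = sqrt(164386208190253117044570)/759531828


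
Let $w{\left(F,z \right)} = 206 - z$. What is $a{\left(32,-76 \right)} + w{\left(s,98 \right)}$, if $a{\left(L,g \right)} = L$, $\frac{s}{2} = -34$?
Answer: $140$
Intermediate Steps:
$s = -68$ ($s = 2 \left(-34\right) = -68$)
$a{\left(32,-76 \right)} + w{\left(s,98 \right)} = 32 + \left(206 - 98\right) = 32 + 108 = 140$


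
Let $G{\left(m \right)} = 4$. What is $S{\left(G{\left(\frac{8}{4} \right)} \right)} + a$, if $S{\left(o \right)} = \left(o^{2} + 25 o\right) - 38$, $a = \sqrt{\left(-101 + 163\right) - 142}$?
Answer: $78 + 4 i \sqrt{5} \approx 78.0 + 8.9443 i$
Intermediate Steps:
$a = 4 i \sqrt{5}$ ($a = \sqrt{62 - 142} = \sqrt{-80} = 4 i \sqrt{5} \approx 8.9443 i$)
$S{\left(o \right)} = -38 + o^{2} + 25 o$
$S{\left(G{\left(\frac{8}{4} \right)} \right)} + a = \left(-38 + 4^{2} + 25 \cdot 4\right) + 4 i \sqrt{5} = \left(-38 + 16 + 100\right) + 4 i \sqrt{5} = 78 + 4 i \sqrt{5}$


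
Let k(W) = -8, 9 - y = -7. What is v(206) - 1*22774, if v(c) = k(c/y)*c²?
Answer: -362262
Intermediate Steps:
y = 16 (y = 9 - 1*(-7) = 9 + 7 = 16)
v(c) = -8*c²
v(206) - 1*22774 = -8*206² - 1*22774 = -8*42436 - 22774 = -339488 - 22774 = -362262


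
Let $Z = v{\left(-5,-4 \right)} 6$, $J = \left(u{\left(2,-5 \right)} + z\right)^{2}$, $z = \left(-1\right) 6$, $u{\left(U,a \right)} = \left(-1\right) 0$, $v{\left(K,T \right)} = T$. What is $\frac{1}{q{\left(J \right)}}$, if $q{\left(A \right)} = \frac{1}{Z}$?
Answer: $-24$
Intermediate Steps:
$u{\left(U,a \right)} = 0$
$z = -6$
$J = 36$ ($J = \left(0 - 6\right)^{2} = \left(-6\right)^{2} = 36$)
$Z = -24$ ($Z = \left(-4\right) 6 = -24$)
$q{\left(A \right)} = - \frac{1}{24}$ ($q{\left(A \right)} = \frac{1}{-24} = - \frac{1}{24}$)
$\frac{1}{q{\left(J \right)}} = \frac{1}{- \frac{1}{24}} = -24$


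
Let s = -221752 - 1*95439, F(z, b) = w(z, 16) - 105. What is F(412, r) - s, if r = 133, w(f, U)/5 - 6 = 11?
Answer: 317171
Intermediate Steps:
w(f, U) = 85 (w(f, U) = 30 + 5*11 = 30 + 55 = 85)
F(z, b) = -20 (F(z, b) = 85 - 105 = -20)
s = -317191 (s = -221752 - 95439 = -317191)
F(412, r) - s = -20 - 1*(-317191) = -20 + 317191 = 317171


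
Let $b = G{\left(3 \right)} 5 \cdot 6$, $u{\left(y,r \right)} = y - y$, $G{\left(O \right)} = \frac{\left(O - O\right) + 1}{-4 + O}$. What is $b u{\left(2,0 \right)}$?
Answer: $0$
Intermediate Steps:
$G{\left(O \right)} = \frac{1}{-4 + O}$ ($G{\left(O \right)} = \frac{0 + 1}{-4 + O} = 1 \frac{1}{-4 + O} = \frac{1}{-4 + O}$)
$u{\left(y,r \right)} = 0$
$b = -30$ ($b = \frac{1}{-4 + 3} \cdot 5 \cdot 6 = \frac{1}{-1} \cdot 5 \cdot 6 = \left(-1\right) 5 \cdot 6 = \left(-5\right) 6 = -30$)
$b u{\left(2,0 \right)} = \left(-30\right) 0 = 0$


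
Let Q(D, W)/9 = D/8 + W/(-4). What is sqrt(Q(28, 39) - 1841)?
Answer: I*sqrt(7589)/2 ≈ 43.557*I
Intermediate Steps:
Q(D, W) = -9*W/4 + 9*D/8 (Q(D, W) = 9*(D/8 + W/(-4)) = 9*(D*(1/8) + W*(-1/4)) = 9*(D/8 - W/4) = 9*(-W/4 + D/8) = -9*W/4 + 9*D/8)
sqrt(Q(28, 39) - 1841) = sqrt((-9/4*39 + (9/8)*28) - 1841) = sqrt((-351/4 + 63/2) - 1841) = sqrt(-225/4 - 1841) = sqrt(-7589/4) = I*sqrt(7589)/2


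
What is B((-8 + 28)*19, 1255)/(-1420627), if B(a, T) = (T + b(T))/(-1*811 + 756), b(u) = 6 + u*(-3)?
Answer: -2504/78134485 ≈ -3.2047e-5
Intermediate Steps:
b(u) = 6 - 3*u
B(a, T) = -6/55 + 2*T/55 (B(a, T) = (T + (6 - 3*T))/(-1*811 + 756) = (6 - 2*T)/(-811 + 756) = (6 - 2*T)/(-55) = (6 - 2*T)*(-1/55) = -6/55 + 2*T/55)
B((-8 + 28)*19, 1255)/(-1420627) = (-6/55 + (2/55)*1255)/(-1420627) = (-6/55 + 502/11)*(-1/1420627) = (2504/55)*(-1/1420627) = -2504/78134485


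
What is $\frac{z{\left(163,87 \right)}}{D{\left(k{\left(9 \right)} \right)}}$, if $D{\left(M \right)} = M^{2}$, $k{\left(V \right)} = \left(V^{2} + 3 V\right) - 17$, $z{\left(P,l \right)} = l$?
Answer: $\frac{87}{8281} \approx 0.010506$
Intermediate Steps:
$k{\left(V \right)} = -17 + V^{2} + 3 V$
$\frac{z{\left(163,87 \right)}}{D{\left(k{\left(9 \right)} \right)}} = \frac{87}{\left(-17 + 9^{2} + 3 \cdot 9\right)^{2}} = \frac{87}{\left(-17 + 81 + 27\right)^{2}} = \frac{87}{91^{2}} = \frac{87}{8281}$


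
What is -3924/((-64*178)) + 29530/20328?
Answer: 13005401/7236768 ≈ 1.7971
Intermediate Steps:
-3924/((-64*178)) + 29530/20328 = -3924/(-11392) + 29530*(1/20328) = -3924*(-1/11392) + 14765/10164 = 981/2848 + 14765/10164 = 13005401/7236768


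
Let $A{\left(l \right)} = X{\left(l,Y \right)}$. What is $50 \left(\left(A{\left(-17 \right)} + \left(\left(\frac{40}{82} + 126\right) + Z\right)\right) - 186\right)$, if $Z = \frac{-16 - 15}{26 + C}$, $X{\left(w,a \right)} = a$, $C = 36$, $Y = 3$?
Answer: $- \frac{116875}{41} \approx -2850.6$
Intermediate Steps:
$A{\left(l \right)} = 3$
$Z = - \frac{1}{2}$ ($Z = \frac{-16 - 15}{26 + 36} = - \frac{31}{62} = \left(-31\right) \frac{1}{62} = - \frac{1}{2} \approx -0.5$)
$50 \left(\left(A{\left(-17 \right)} + \left(\left(\frac{40}{82} + 126\right) + Z\right)\right) - 186\right) = 50 \left(\left(3 + \left(\left(\frac{40}{82} + 126\right) - \frac{1}{2}\right)\right) - 186\right) = 50 \left(\left(3 + \left(\left(40 \cdot \frac{1}{82} + 126\right) - \frac{1}{2}\right)\right) - 186\right) = 50 \left(\left(3 + \left(\left(\frac{20}{41} + 126\right) - \frac{1}{2}\right)\right) - 186\right) = 50 \left(\left(3 + \left(\frac{5186}{41} - \frac{1}{2}\right)\right) - 186\right) = 50 \left(\left(3 + \frac{10331}{82}\right) - 186\right) = 50 \left(\frac{10577}{82} - 186\right) = 50 \left(- \frac{4675}{82}\right) = - \frac{116875}{41}$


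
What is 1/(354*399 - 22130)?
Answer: 1/119116 ≈ 8.3952e-6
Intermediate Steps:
1/(354*399 - 22130) = 1/(141246 - 22130) = 1/119116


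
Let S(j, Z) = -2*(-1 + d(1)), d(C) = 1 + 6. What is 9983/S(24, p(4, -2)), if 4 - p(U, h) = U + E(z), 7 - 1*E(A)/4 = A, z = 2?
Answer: -9983/12 ≈ -831.92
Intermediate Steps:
d(C) = 7
E(A) = 28 - 4*A
p(U, h) = -16 - U (p(U, h) = 4 - (U + (28 - 4*2)) = 4 - (U + (28 - 8)) = 4 - (U + 20) = 4 - (20 + U) = 4 + (-20 - U) = -16 - U)
S(j, Z) = -12 (S(j, Z) = -2*(-1 + 7) = -2*6 = -12)
9983/S(24, p(4, -2)) = 9983/(-12) = 9983*(-1/12) = -9983/12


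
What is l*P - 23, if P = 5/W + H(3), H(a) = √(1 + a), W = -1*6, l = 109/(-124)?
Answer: -17875/744 ≈ -24.026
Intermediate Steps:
l = -109/124 (l = 109*(-1/124) = -109/124 ≈ -0.87903)
W = -6
P = 7/6 (P = 5/(-6) + √(1 + 3) = -⅙*5 + √4 = -⅚ + 2 = 7/6 ≈ 1.1667)
l*P - 23 = -109/124*7/6 - 23 = -763/744 - 23 = -17875/744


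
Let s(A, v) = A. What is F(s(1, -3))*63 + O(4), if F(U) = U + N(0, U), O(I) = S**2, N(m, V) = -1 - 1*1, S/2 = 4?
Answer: 1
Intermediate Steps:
S = 8 (S = 2*4 = 8)
N(m, V) = -2 (N(m, V) = -1 - 1 = -2)
O(I) = 64 (O(I) = 8**2 = 64)
F(U) = -2 + U (F(U) = U - 2 = -2 + U)
F(s(1, -3))*63 + O(4) = (-2 + 1)*63 + 64 = -1*63 + 64 = -63 + 64 = 1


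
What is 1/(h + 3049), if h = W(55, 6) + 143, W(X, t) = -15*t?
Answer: 1/3102 ≈ 0.00032237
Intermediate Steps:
h = 53 (h = -15*6 + 143 = -90 + 143 = 53)
1/(h + 3049) = 1/(53 + 3049) = 1/3102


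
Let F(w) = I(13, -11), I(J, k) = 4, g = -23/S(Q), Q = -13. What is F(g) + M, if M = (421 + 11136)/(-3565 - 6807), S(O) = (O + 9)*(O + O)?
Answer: 29931/10372 ≈ 2.8857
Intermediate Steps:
S(O) = 2*O*(9 + O) (S(O) = (9 + O)*(2*O) = 2*O*(9 + O))
g = -23/104 (g = -23*(-1/(26*(9 - 13))) = -23/(2*(-13)*(-4)) = -23/104 ≈ -0.22115)
F(w) = 4
M = -11557/10372 (M = 11557/(-10372) = 11557*(-1/10372) = -11557/10372 ≈ -1.1143)
F(g) + M = 4 - 11557/10372 = 29931/10372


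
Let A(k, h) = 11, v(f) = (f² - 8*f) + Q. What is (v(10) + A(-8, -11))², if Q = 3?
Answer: 1156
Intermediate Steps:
v(f) = 3 + f² - 8*f (v(f) = (f² - 8*f) + 3 = 3 + f² - 8*f)
(v(10) + A(-8, -11))² = ((3 + 10² - 8*10) + 11)² = ((3 + 100 - 80) + 11)² = (23 + 11)² = 34² = 1156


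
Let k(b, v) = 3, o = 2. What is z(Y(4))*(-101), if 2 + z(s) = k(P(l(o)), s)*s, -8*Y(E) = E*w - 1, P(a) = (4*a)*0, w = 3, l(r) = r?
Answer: 4949/8 ≈ 618.63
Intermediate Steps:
P(a) = 0
Y(E) = ⅛ - 3*E/8 (Y(E) = -(E*3 - 1)/8 = -(3*E - 1)/8 = -(-1 + 3*E)/8 = ⅛ - 3*E/8)
z(s) = -2 + 3*s
z(Y(4))*(-101) = (-2 + 3*(⅛ - 3/8*4))*(-101) = (-2 + 3*(⅛ - 3/2))*(-101) = (-2 + 3*(-11/8))*(-101) = (-2 - 33/8)*(-101) = -49/8*(-101) = 4949/8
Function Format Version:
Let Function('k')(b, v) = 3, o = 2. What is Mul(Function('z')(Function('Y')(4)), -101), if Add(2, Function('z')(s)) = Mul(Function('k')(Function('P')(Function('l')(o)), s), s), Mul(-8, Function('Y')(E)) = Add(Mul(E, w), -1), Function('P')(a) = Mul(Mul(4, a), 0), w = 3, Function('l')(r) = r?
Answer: Rational(4949, 8) ≈ 618.63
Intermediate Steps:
Function('P')(a) = 0
Function('Y')(E) = Add(Rational(1, 8), Mul(Rational(-3, 8), E)) (Function('Y')(E) = Mul(Rational(-1, 8), Add(Mul(E, 3), -1)) = Mul(Rational(-1, 8), Add(Mul(3, E), -1)) = Mul(Rational(-1, 8), Add(-1, Mul(3, E))) = Add(Rational(1, 8), Mul(Rational(-3, 8), E)))
Function('z')(s) = Add(-2, Mul(3, s))
Mul(Function('z')(Function('Y')(4)), -101) = Mul(Add(-2, Mul(3, Add(Rational(1, 8), Mul(Rational(-3, 8), 4)))), -101) = Mul(Add(-2, Mul(3, Add(Rational(1, 8), Rational(-3, 2)))), -101) = Mul(Add(-2, Mul(3, Rational(-11, 8))), -101) = Mul(Add(-2, Rational(-33, 8)), -101) = Mul(Rational(-49, 8), -101) = Rational(4949, 8)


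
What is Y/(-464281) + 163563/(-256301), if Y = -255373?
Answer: -10486837930/118995684581 ≈ -0.088128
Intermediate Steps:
Y/(-464281) + 163563/(-256301) = -255373/(-464281) + 163563/(-256301) = -255373*(-1/464281) + 163563*(-1/256301) = 255373/464281 - 163563/256301 = -10486837930/118995684581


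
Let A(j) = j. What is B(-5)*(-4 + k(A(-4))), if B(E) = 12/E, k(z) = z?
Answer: 96/5 ≈ 19.200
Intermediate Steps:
B(-5)*(-4 + k(A(-4))) = (12/(-5))*(-4 - 4) = (12*(-⅕))*(-8) = -12/5*(-8) = 96/5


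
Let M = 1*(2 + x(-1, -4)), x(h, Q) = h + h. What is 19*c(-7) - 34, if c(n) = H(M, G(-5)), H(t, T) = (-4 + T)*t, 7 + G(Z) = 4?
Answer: -34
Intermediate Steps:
x(h, Q) = 2*h
G(Z) = -3 (G(Z) = -7 + 4 = -3)
M = 0 (M = 1*(2 + 2*(-1)) = 1*(2 - 2) = 1*0 = 0)
H(t, T) = t*(-4 + T)
c(n) = 0 (c(n) = 0*(-4 - 3) = 0*(-7) = 0)
19*c(-7) - 34 = 19*0 - 34 = 0 - 34 = -34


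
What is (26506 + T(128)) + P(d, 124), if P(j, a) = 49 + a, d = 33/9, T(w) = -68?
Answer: 26611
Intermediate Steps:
d = 11/3 (d = 33*(1/9) = 11/3 ≈ 3.6667)
(26506 + T(128)) + P(d, 124) = (26506 - 68) + (49 + 124) = 26438 + 173 = 26611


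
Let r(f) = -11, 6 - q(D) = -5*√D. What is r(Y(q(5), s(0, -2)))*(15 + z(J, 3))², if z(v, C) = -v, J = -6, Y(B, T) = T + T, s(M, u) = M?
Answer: -4851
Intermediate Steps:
q(D) = 6 + 5*√D (q(D) = 6 - (-5)*√D = 6 + 5*√D)
Y(B, T) = 2*T
r(Y(q(5), s(0, -2)))*(15 + z(J, 3))² = -11*(15 - 1*(-6))² = -11*(15 + 6)² = -11*21² = -11*441 = -4851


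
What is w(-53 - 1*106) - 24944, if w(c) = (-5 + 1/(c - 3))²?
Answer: -653972615/26244 ≈ -24919.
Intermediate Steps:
w(c) = (-5 + 1/(-3 + c))²
w(-53 - 1*106) - 24944 = (-16 + 5*(-53 - 1*106))²/(-3 + (-53 - 1*106))² - 24944 = (-16 + 5*(-53 - 106))²/(-3 + (-53 - 106))² - 24944 = (-16 + 5*(-159))²/(-3 - 159)² - 24944 = (-16 - 795)²/(-162)² - 24944 = (-811)²*(1/26244) - 24944 = 657721*(1/26244) - 24944 = 657721/26244 - 24944 = -653972615/26244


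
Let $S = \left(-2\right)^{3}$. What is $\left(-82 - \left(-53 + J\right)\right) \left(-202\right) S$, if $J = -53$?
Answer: $38784$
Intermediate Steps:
$S = -8$
$\left(-82 - \left(-53 + J\right)\right) \left(-202\right) S = \left(-82 - \left(-53 - 53\right)\right) \left(-202\right) \left(-8\right) = \left(-82 - -106\right) \left(-202\right) \left(-8\right) = \left(-82 + 106\right) \left(-202\right) \left(-8\right) = 24 \left(-202\right) \left(-8\right) = \left(-4848\right) \left(-8\right) = 38784$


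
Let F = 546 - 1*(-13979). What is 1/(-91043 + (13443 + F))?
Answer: -1/63075 ≈ -1.5854e-5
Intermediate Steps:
F = 14525 (F = 546 + 13979 = 14525)
1/(-91043 + (13443 + F)) = 1/(-91043 + (13443 + 14525)) = 1/(-91043 + 27968) = 1/(-63075) = -1/63075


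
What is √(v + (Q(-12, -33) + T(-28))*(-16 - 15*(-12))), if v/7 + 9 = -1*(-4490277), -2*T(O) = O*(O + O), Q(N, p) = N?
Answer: 2*√7825333 ≈ 5594.8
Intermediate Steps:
T(O) = -O² (T(O) = -O*(O + O)/2 = -O*2*O/2 = -O²)
v = 31431876 (v = -63 + 7*(-1*(-4490277)) = -63 + 7*4490277 = -63 + 31431939 = 31431876)
√(v + (Q(-12, -33) + T(-28))*(-16 - 15*(-12))) = √(31431876 + (-12 - 1*(-28)²)*(-16 - 15*(-12))) = √(31431876 + (-12 - 1*784)*(-16 + 180)) = √(31431876 + (-12 - 784)*164) = √(31431876 - 796*164) = √(31431876 - 130544) = √31301332 = 2*√7825333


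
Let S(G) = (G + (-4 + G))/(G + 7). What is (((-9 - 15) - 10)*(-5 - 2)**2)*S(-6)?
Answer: 26656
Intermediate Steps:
S(G) = (-4 + 2*G)/(7 + G)
(((-9 - 15) - 10)*(-5 - 2)**2)*S(-6) = (((-9 - 15) - 10)*(-5 - 2)**2)*(2*(-2 - 6)/(7 - 6)) = ((-24 - 10)*(-7)**2)*(2*(-8)/1) = (-34*49)*(2*1*(-8)) = -1666*(-16) = 26656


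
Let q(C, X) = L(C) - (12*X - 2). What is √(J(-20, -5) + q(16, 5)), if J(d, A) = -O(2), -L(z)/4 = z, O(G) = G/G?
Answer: I*√123 ≈ 11.091*I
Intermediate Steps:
O(G) = 1
L(z) = -4*z
J(d, A) = -1 (J(d, A) = -1*1 = -1)
q(C, X) = 2 - 12*X - 4*C (q(C, X) = -4*C - (12*X - 2) = -4*C - (-2 + 12*X) = -4*C + (2 - 12*X) = 2 - 12*X - 4*C)
√(J(-20, -5) + q(16, 5)) = √(-1 + (2 - 12*5 - 4*16)) = √(-1 + (2 - 60 - 64)) = √(-1 - 122) = √(-123) = I*√123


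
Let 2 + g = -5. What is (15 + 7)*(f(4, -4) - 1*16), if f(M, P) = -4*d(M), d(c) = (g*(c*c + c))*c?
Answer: 48928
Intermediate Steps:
g = -7 (g = -2 - 5 = -7)
d(c) = c*(-7*c - 7*c**2) (d(c) = (-7*(c*c + c))*c = (-7*(c**2 + c))*c = (-7*(c + c**2))*c = (-7*c - 7*c**2)*c = c*(-7*c - 7*c**2))
f(M, P) = -28*M**2*(-1 - M)
(15 + 7)*(f(4, -4) - 1*16) = (15 + 7)*(28*4**2*(1 + 4) - 1*16) = 22*(28*16*5 - 16) = 22*(2240 - 16) = 22*2224 = 48928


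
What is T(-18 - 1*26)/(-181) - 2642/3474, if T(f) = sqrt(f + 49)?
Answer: -1321/1737 - sqrt(5)/181 ≈ -0.77286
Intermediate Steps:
T(f) = sqrt(49 + f)
T(-18 - 1*26)/(-181) - 2642/3474 = sqrt(49 + (-18 - 1*26))/(-181) - 2642/3474 = sqrt(49 + (-18 - 26))*(-1/181) - 2642*1/3474 = sqrt(49 - 44)*(-1/181) - 1321/1737 = sqrt(5)*(-1/181) - 1321/1737 = -sqrt(5)/181 - 1321/1737 = -1321/1737 - sqrt(5)/181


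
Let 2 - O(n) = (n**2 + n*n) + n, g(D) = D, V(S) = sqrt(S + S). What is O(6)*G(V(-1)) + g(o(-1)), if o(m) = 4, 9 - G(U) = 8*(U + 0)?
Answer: -680 + 608*I*sqrt(2) ≈ -680.0 + 859.84*I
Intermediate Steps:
V(S) = sqrt(2)*sqrt(S) (V(S) = sqrt(2*S) = sqrt(2)*sqrt(S))
G(U) = 9 - 8*U (G(U) = 9 - 8*(U + 0) = 9 - 8*U)
O(n) = 2 - n - 2*n**2 (O(n) = 2 - ((n**2 + n*n) + n) = 2 - ((n**2 + n**2) + n) = 2 - (2*n**2 + n) = 2 - (n + 2*n**2) = 2 + (-n - 2*n**2) = 2 - n - 2*n**2)
O(6)*G(V(-1)) + g(o(-1)) = (2 - 1*6 - 2*6**2)*(9 - 8*sqrt(2)*sqrt(-1)) + 4 = (2 - 6 - 2*36)*(9 - 8*sqrt(2)*I) + 4 = (2 - 6 - 72)*(9 - 8*I*sqrt(2)) + 4 = -76*(9 - 8*I*sqrt(2)) + 4 = (-684 + 608*I*sqrt(2)) + 4 = -680 + 608*I*sqrt(2)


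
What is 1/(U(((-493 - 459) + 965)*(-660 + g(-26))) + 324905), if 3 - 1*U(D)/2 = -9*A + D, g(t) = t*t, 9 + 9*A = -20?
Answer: 1/324437 ≈ 3.0823e-6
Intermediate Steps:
A = -29/9 (A = -1 + (⅑)*(-20) = -1 - 20/9 = -29/9 ≈ -3.2222)
g(t) = t²
U(D) = -52 - 2*D (U(D) = 6 - 2*(-9*(-29/9) + D) = 6 - 2*(29 + D) = 6 + (-58 - 2*D) = -52 - 2*D)
1/(U(((-493 - 459) + 965)*(-660 + g(-26))) + 324905) = 1/((-52 - 2*((-493 - 459) + 965)*(-660 + (-26)²)) + 324905) = 1/((-52 - 2*(-952 + 965)*(-660 + 676)) + 324905) = 1/((-52 - 26*16) + 324905) = 1/((-52 - 2*208) + 324905) = 1/((-52 - 416) + 324905) = 1/(-468 + 324905) = 1/324437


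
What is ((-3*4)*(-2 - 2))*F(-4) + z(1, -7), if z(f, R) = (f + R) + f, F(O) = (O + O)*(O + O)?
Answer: 3067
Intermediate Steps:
F(O) = 4*O² (F(O) = (2*O)*(2*O) = 4*O²)
z(f, R) = R + 2*f (z(f, R) = (R + f) + f = R + 2*f)
((-3*4)*(-2 - 2))*F(-4) + z(1, -7) = ((-3*4)*(-2 - 2))*(4*(-4)²) + (-7 + 2*1) = (-12*(-4))*(4*16) + (-7 + 2) = 48*64 - 5 = 3072 - 5 = 3067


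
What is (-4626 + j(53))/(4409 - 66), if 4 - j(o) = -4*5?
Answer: -4602/4343 ≈ -1.0596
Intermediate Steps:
j(o) = 24 (j(o) = 4 - (-4)*5 = 4 - 1*(-20) = 4 + 20 = 24)
(-4626 + j(53))/(4409 - 66) = (-4626 + 24)/(4409 - 66) = -4602/4343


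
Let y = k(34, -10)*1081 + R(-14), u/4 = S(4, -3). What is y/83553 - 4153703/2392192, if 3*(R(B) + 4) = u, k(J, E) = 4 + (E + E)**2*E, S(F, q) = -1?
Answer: -32041684424725/599624454528 ≈ -53.436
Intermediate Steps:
u = -4 (u = 4*(-1) = -4)
k(J, E) = 4 + 4*E**3 (k(J, E) = 4 + (2*E)**2*E = 4 + (4*E**2)*E = 4 + 4*E**3)
R(B) = -16/3 (R(B) = -4 + (1/3)*(-4) = -4 - 4/3 = -16/3)
y = -12959044/3 (y = (4 + 4*(-10)**3)*1081 - 16/3 = (4 + 4*(-1000))*1081 - 16/3 = (4 - 4000)*1081 - 16/3 = -3996*1081 - 16/3 = -4319676 - 16/3 = -12959044/3 ≈ -4.3197e+6)
y/83553 - 4153703/2392192 = -12959044/3/83553 - 4153703/2392192 = -12959044/3*1/83553 - 4153703*1/2392192 = -12959044/250659 - 4153703/2392192 = -32041684424725/599624454528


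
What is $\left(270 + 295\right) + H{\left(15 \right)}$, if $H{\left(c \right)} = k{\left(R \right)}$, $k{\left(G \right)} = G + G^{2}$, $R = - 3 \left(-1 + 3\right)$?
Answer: $595$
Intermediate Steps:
$R = -6$ ($R = \left(-3\right) 2 = -6$)
$H{\left(c \right)} = 30$ ($H{\left(c \right)} = - 6 \left(1 - 6\right) = \left(-6\right) \left(-5\right) = 30$)
$\left(270 + 295\right) + H{\left(15 \right)} = \left(270 + 295\right) + 30 = 565 + 30 = 595$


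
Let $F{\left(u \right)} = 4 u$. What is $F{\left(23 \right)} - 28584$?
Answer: $-28492$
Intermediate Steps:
$F{\left(23 \right)} - 28584 = 4 \cdot 23 - 28584 = 92 - 28584 = -28492$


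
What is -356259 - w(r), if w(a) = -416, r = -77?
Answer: -355843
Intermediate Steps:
-356259 - w(r) = -356259 - 1*(-416) = -356259 + 416 = -355843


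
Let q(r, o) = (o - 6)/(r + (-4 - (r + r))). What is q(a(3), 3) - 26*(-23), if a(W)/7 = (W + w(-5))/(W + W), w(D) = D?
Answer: 2999/5 ≈ 599.80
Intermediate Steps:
a(W) = 7*(-5 + W)/(2*W) (a(W) = 7*((W - 5)/(W + W)) = 7*((-5 + W)/((2*W))) = 7*((-5 + W)*(1/(2*W))) = 7*((-5 + W)/(2*W)) = 7*(-5 + W)/(2*W))
q(r, o) = (-6 + o)/(-4 - r) (q(r, o) = (-6 + o)/(r + (-4 - 2*r)) = (-6 + o)/(-4 - r))
q(a(3), 3) - 26*(-23) = (6 - 1*3)/(4 + (7/2)*(-5 + 3)/3) - 26*(-23) = (6 - 3)/(4 + (7/2)*(⅓)*(-2)) + 598 = 3/(4 - 7/3) + 598 = 3/(5/3) + 598 = (⅗)*3 + 598 = 9/5 + 598 = 2999/5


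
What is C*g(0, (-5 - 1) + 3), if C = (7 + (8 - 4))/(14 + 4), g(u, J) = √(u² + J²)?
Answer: 11/6 ≈ 1.8333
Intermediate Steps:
g(u, J) = √(J² + u²)
C = 11/18 (C = (7 + 4)/18 = 11*(1/18) = 11/18 ≈ 0.61111)
C*g(0, (-5 - 1) + 3) = 11*√(((-5 - 1) + 3)² + 0²)/18 = 11*√((-6 + 3)² + 0)/18 = 11*√((-3)² + 0)/18 = 11*√(9 + 0)/18 = 11*√9/18 = (11/18)*3 = 11/6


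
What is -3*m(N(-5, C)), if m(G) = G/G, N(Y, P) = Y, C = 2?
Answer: -3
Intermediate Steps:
m(G) = 1
-3*m(N(-5, C)) = -3*1 = -3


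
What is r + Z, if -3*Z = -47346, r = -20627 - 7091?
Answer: -11936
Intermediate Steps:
r = -27718
Z = 15782 (Z = -⅓*(-47346) = 15782)
r + Z = -27718 + 15782 = -11936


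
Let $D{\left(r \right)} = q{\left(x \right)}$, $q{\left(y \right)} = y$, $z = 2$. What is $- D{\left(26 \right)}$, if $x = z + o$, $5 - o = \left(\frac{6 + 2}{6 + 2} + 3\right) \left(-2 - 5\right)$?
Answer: $-35$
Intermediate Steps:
$o = 33$ ($o = 5 - \left(\frac{6 + 2}{6 + 2} + 3\right) \left(-2 - 5\right) = 5 - \left(\frac{8}{8} + 3\right) \left(-7\right) = 5 - \left(8 \cdot \frac{1}{8} + 3\right) \left(-7\right) = 5 - \left(1 + 3\right) \left(-7\right) = 5 - 4 \left(-7\right) = 5 - -28 = 5 + 28 = 33$)
$x = 35$ ($x = 2 + 33 = 35$)
$D{\left(r \right)} = 35$
$- D{\left(26 \right)} = \left(-1\right) 35 = -35$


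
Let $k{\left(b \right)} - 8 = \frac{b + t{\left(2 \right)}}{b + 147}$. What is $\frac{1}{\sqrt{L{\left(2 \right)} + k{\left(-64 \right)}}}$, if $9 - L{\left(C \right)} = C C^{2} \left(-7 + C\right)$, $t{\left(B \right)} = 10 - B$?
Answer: $\frac{\sqrt{15521}}{935} \approx 0.13324$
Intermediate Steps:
$L{\left(C \right)} = 9 - C^{3} \left(-7 + C\right)$ ($L{\left(C \right)} = 9 - C C^{2} \left(-7 + C\right) = 9 - C^{3} \left(-7 + C\right)$)
$k{\left(b \right)} = 8 + \frac{8 + b}{147 + b}$ ($k{\left(b \right)} = 8 + \frac{b + \left(10 - 2\right)}{b + 147} = 8 + \frac{b + \left(10 - 2\right)}{147 + b} = 8 + \frac{b + 8}{147 + b} = 8 + \frac{8 + b}{147 + b}$)
$\frac{1}{\sqrt{L{\left(2 \right)} + k{\left(-64 \right)}}} = \frac{1}{\sqrt{\left(9 - 2^{4} + 7 \cdot 2^{3}\right) + \frac{1184 + 9 \left(-64\right)}{147 - 64}}} = \frac{1}{\sqrt{\left(9 - 16 + 7 \cdot 8\right) + \frac{1184 - 576}{83}}} = \frac{1}{\sqrt{\left(9 - 16 + 56\right) + \frac{1}{83} \cdot 608}} = \frac{1}{\sqrt{49 + \frac{608}{83}}} = \frac{1}{\sqrt{\frac{4675}{83}}} = \frac{1}{\frac{5}{83} \sqrt{15521}} = \frac{\sqrt{15521}}{935}$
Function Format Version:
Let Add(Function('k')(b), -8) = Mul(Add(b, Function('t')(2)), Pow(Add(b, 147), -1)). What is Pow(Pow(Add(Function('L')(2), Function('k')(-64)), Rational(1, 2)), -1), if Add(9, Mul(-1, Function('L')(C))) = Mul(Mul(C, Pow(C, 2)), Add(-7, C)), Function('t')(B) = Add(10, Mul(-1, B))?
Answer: Mul(Rational(1, 935), Pow(15521, Rational(1, 2))) ≈ 0.13324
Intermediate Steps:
Function('L')(C) = Add(9, Mul(-1, Pow(C, 3), Add(-7, C))) (Function('L')(C) = Add(9, Mul(-1, Mul(Mul(C, Pow(C, 2)), Add(-7, C)))) = Add(9, Mul(-1, Mul(Pow(C, 3), Add(-7, C)))) = Add(9, Mul(-1, Pow(C, 3), Add(-7, C))))
Function('k')(b) = Add(8, Mul(Pow(Add(147, b), -1), Add(8, b))) (Function('k')(b) = Add(8, Mul(Add(b, Add(10, Mul(-1, 2))), Pow(Add(b, 147), -1))) = Add(8, Mul(Add(b, Add(10, -2)), Pow(Add(147, b), -1))) = Add(8, Mul(Add(b, 8), Pow(Add(147, b), -1))) = Add(8, Mul(Add(8, b), Pow(Add(147, b), -1))) = Add(8, Mul(Pow(Add(147, b), -1), Add(8, b))))
Pow(Pow(Add(Function('L')(2), Function('k')(-64)), Rational(1, 2)), -1) = Pow(Pow(Add(Add(9, Mul(-1, Pow(2, 4)), Mul(7, Pow(2, 3))), Mul(Pow(Add(147, -64), -1), Add(1184, Mul(9, -64)))), Rational(1, 2)), -1) = Pow(Pow(Add(Add(9, Mul(-1, 16), Mul(7, 8)), Mul(Pow(83, -1), Add(1184, -576))), Rational(1, 2)), -1) = Pow(Pow(Add(Add(9, -16, 56), Mul(Rational(1, 83), 608)), Rational(1, 2)), -1) = Pow(Pow(Add(49, Rational(608, 83)), Rational(1, 2)), -1) = Pow(Pow(Rational(4675, 83), Rational(1, 2)), -1) = Pow(Mul(Rational(5, 83), Pow(15521, Rational(1, 2))), -1) = Mul(Rational(1, 935), Pow(15521, Rational(1, 2)))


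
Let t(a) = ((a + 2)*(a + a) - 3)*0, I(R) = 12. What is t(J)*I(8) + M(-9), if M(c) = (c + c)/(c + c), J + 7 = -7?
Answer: 1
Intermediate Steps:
J = -14 (J = -7 - 7 = -14)
M(c) = 1 (M(c) = (2*c)/((2*c)) = (2*c)*(1/(2*c)) = 1)
t(a) = 0 (t(a) = ((2 + a)*(2*a) - 3)*0 = (2*a*(2 + a) - 3)*0 = (-3 + 2*a*(2 + a))*0 = 0)
t(J)*I(8) + M(-9) = 0*12 + 1 = 0 + 1 = 1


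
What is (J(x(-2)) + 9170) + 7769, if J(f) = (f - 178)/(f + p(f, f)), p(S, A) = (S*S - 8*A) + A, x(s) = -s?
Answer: 16961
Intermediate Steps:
p(S, A) = S² - 7*A (p(S, A) = (S² - 8*A) + A = S² - 7*A)
J(f) = (-178 + f)/(f² - 6*f) (J(f) = (f - 178)/(f + (f² - 7*f)) = (-178 + f)/(f² - 6*f))
(J(x(-2)) + 9170) + 7769 = ((-178 - 1*(-2))/(((-1*(-2)))*(-6 - 1*(-2))) + 9170) + 7769 = ((-178 + 2)/(2*(-6 + 2)) + 9170) + 7769 = ((½)*(-176)/(-4) + 9170) + 7769 = ((½)*(-¼)*(-176) + 9170) + 7769 = (22 + 9170) + 7769 = 9192 + 7769 = 16961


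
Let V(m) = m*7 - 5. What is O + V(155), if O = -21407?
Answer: -20327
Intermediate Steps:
V(m) = -5 + 7*m (V(m) = 7*m - 5 = -5 + 7*m)
O + V(155) = -21407 + (-5 + 7*155) = -21407 + (-5 + 1085) = -21407 + 1080 = -20327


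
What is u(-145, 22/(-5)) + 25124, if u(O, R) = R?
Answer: 125598/5 ≈ 25120.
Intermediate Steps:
u(-145, 22/(-5)) + 25124 = 22/(-5) + 25124 = 22*(-⅕) + 25124 = -22/5 + 25124 = 125598/5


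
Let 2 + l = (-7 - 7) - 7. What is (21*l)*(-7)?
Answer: 3381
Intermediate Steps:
l = -23 (l = -2 + ((-7 - 7) - 7) = -2 + (-14 - 7) = -2 - 21 = -23)
(21*l)*(-7) = (21*(-23))*(-7) = -483*(-7) = 3381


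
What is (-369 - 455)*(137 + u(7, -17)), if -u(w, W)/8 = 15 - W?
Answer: 98056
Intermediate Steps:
u(w, W) = -120 + 8*W (u(w, W) = -8*(15 - W) = -120 + 8*W)
(-369 - 455)*(137 + u(7, -17)) = (-369 - 455)*(137 + (-120 + 8*(-17))) = -824*(137 + (-120 - 136)) = -824*(137 - 256) = -824*(-119) = 98056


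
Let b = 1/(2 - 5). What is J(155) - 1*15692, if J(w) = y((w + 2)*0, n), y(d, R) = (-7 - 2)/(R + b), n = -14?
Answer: -674729/43 ≈ -15691.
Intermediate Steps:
b = -1/3 (b = 1/(-3) = -1/3 ≈ -0.33333)
y(d, R) = -9/(-1/3 + R) (y(d, R) = (-7 - 2)/(R - 1/3) = -9/(-1/3 + R))
J(w) = 27/43 (J(w) = -27/(-1 + 3*(-14)) = -27/(-1 - 42) = -27/(-43) = -27*(-1/43) = 27/43)
J(155) - 1*15692 = 27/43 - 1*15692 = 27/43 - 15692 = -674729/43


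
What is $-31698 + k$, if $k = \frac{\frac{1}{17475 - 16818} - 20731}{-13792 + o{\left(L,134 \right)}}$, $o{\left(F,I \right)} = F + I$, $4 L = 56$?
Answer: $- \frac{142065337559}{4482054} \approx -31696.0$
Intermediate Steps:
$L = 14$ ($L = \frac{1}{4} \cdot 56 = 14$)
$k = \frac{6810133}{4482054}$ ($k = \frac{\frac{1}{17475 - 16818} - 20731}{-13792 + \left(14 + 134\right)} = \frac{\frac{1}{657} - 20731}{-13792 + 148} = \frac{\frac{1}{657} - 20731}{-13644} = \left(- \frac{13620266}{657}\right) \left(- \frac{1}{13644}\right) = \frac{6810133}{4482054} \approx 1.5194$)
$-31698 + k = -31698 + \frac{6810133}{4482054} = - \frac{142065337559}{4482054}$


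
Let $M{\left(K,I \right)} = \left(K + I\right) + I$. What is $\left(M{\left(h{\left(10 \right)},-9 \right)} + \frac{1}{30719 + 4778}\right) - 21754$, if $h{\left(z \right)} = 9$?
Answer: $- \frac{772521210}{35497} \approx -21763.0$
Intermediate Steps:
$M{\left(K,I \right)} = K + 2 I$ ($M{\left(K,I \right)} = \left(I + K\right) + I = K + 2 I$)
$\left(M{\left(h{\left(10 \right)},-9 \right)} + \frac{1}{30719 + 4778}\right) - 21754 = \left(\left(9 + 2 \left(-9\right)\right) + \frac{1}{30719 + 4778}\right) - 21754 = \left(\left(9 - 18\right) + \frac{1}{35497}\right) - 21754 = \left(-9 + \frac{1}{35497}\right) - 21754 = - \frac{319472}{35497} - 21754 = - \frac{772521210}{35497}$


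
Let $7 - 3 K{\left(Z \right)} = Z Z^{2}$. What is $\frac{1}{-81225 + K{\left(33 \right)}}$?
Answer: $- \frac{3}{279605} \approx -1.0729 \cdot 10^{-5}$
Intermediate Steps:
$K{\left(Z \right)} = \frac{7}{3} - \frac{Z^{3}}{3}$ ($K{\left(Z \right)} = \frac{7}{3} - \frac{Z Z^{2}}{3} = \frac{7}{3} - \frac{Z^{3}}{3}$)
$\frac{1}{-81225 + K{\left(33 \right)}} = \frac{1}{-81225 + \left(\frac{7}{3} - \frac{33^{3}}{3}\right)} = \frac{1}{-81225 + \left(\frac{7}{3} - 11979\right)} = \frac{1}{-81225 - \frac{35930}{3}} = \frac{1}{- \frac{279605}{3}} = - \frac{3}{279605}$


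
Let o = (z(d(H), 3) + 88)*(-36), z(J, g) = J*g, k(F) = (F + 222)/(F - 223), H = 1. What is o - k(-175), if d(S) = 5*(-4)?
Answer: -401137/398 ≈ -1007.9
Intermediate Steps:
k(F) = (222 + F)/(-223 + F)
d(S) = -20
o = -1008 (o = (-20*3 + 88)*(-36) = (-60 + 88)*(-36) = 28*(-36) = -1008)
o - k(-175) = -1008 - (222 - 175)/(-223 - 175) = -1008 - 47/(-398) = -1008 - (-1)*47/398 = -1008 - 1*(-47/398) = -1008 + 47/398 = -401137/398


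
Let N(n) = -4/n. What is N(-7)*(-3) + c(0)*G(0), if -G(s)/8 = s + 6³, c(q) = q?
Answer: -12/7 ≈ -1.7143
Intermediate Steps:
G(s) = -1728 - 8*s (G(s) = -8*(s + 6³) = -8*(s + 216) = -8*(216 + s) = -1728 - 8*s)
N(-7)*(-3) + c(0)*G(0) = -4/(-7)*(-3) + 0*(-1728 - 8*0) = -4*(-⅐)*(-3) + 0*(-1728 + 0) = (4/7)*(-3) + 0*(-1728) = -12/7 + 0 = -12/7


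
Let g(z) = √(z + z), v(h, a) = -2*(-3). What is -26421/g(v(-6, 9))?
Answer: -8807*√3/2 ≈ -7627.1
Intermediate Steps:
v(h, a) = 6
g(z) = √2*√z (g(z) = √(2*z) = √2*√z)
-26421/g(v(-6, 9)) = -26421*√3/6 = -8807*√3/2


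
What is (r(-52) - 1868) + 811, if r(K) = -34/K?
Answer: -27465/26 ≈ -1056.3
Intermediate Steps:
(r(-52) - 1868) + 811 = (-34/(-52) - 1868) + 811 = (-34*(-1/52) - 1868) + 811 = (17/26 - 1868) + 811 = -48551/26 + 811 = -27465/26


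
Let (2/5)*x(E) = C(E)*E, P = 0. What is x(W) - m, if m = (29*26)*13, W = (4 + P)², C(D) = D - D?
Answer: -9802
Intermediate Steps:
C(D) = 0
W = 16 (W = (4 + 0)² = 4² = 16)
x(E) = 0 (x(E) = 5*(0*E)/2 = (5/2)*0 = 0)
m = 9802 (m = 754*13 = 9802)
x(W) - m = 0 - 1*9802 = 0 - 9802 = -9802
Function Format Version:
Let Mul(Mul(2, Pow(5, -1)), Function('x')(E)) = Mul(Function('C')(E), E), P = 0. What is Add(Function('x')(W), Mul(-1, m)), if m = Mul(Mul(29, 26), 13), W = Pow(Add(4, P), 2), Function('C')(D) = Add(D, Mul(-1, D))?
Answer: -9802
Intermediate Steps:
Function('C')(D) = 0
W = 16 (W = Pow(Add(4, 0), 2) = Pow(4, 2) = 16)
Function('x')(E) = 0 (Function('x')(E) = Mul(Rational(5, 2), Mul(0, E)) = Mul(Rational(5, 2), 0) = 0)
m = 9802 (m = Mul(754, 13) = 9802)
Add(Function('x')(W), Mul(-1, m)) = Add(0, Mul(-1, 9802)) = Add(0, -9802) = -9802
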